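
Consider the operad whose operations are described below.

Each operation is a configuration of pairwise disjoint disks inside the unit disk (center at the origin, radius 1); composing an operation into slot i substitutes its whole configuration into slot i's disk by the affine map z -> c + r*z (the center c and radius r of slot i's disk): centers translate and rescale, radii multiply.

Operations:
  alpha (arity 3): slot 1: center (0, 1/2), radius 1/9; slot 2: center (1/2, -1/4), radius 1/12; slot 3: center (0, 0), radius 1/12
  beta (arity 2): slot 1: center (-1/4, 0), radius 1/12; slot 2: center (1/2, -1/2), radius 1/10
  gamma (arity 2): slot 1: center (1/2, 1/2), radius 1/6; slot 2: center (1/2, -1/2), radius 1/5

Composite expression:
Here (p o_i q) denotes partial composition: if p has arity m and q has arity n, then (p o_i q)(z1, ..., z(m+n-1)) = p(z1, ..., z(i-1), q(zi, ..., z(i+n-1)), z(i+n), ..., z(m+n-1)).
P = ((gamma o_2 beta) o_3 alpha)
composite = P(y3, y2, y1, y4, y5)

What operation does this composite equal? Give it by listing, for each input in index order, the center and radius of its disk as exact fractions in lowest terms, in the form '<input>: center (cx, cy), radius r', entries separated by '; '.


Only the slot chain above each y matters under gamma; compose those maps.
tracing y3 down its 1-map path: center (1/2, 1/2), radius 1/6
tracing y2 down its 2-map path: center (9/20, -1/2), radius 1/60
tracing y1 down its 3-map path: center (3/5, -59/100), radius 1/450
tracing y4 down its 3-map path: center (61/100, -121/200), radius 1/600
tracing y5 down its 3-map path: center (3/5, -3/5), radius 1/600

y1: center (3/5, -59/100), radius 1/450; y2: center (9/20, -1/2), radius 1/60; y3: center (1/2, 1/2), radius 1/6; y4: center (61/100, -121/200), radius 1/600; y5: center (3/5, -3/5), radius 1/600


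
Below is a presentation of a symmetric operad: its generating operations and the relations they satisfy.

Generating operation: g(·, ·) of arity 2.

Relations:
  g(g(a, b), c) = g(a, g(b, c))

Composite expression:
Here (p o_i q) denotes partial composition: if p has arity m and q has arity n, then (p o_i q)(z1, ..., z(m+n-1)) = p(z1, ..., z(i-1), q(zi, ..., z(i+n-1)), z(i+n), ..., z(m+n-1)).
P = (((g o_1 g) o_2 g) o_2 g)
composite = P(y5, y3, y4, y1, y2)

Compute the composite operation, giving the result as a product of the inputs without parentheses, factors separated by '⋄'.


y5 ⋄ y3 ⋄ y4 ⋄ y1 ⋄ y2

The g-tree's shape is irrelevant; the y-reading-order decides.
g(y3, y4) collapses to y3 ⋄ y4
g(g(y3, y4), y1) collapses to y3 ⋄ y4 ⋄ y1
g(y5, g(g(y3, y4), y1)) collapses to y5 ⋄ y3 ⋄ y4 ⋄ y1
g(g(y5, g(g(y3, y4), y1)), y2) collapses to y5 ⋄ y3 ⋄ y4 ⋄ y1 ⋄ y2


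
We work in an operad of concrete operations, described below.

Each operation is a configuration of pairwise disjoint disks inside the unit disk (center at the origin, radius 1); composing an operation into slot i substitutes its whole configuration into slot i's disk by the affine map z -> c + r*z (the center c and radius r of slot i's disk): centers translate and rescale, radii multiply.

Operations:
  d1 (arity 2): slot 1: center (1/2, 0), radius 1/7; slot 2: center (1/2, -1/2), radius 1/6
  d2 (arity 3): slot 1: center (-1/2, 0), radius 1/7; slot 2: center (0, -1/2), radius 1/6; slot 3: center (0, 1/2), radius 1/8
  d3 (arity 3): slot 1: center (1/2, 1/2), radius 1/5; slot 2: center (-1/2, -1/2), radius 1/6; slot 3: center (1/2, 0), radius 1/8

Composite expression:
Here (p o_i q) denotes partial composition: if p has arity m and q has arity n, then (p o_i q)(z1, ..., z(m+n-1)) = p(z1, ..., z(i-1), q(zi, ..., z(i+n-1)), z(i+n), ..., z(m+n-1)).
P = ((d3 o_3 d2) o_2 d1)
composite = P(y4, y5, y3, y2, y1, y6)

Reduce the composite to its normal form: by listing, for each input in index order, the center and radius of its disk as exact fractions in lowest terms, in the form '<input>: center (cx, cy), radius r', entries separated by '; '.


y1: center (1/2, -1/16), radius 1/48; y2: center (7/16, 0), radius 1/56; y3: center (-5/12, -7/12), radius 1/36; y4: center (1/2, 1/2), radius 1/5; y5: center (-5/12, -1/2), radius 1/42; y6: center (1/2, 1/16), radius 1/64


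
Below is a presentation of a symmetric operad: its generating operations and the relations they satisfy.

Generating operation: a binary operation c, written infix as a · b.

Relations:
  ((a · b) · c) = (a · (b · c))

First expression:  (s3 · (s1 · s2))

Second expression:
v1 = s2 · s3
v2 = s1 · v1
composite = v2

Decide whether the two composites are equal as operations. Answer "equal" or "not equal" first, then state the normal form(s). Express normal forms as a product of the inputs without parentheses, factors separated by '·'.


The first expression, normalized: s3 · s1 · s2
The second expression, normalized: s1 · s2 · s3
Different reductions; not equal.

not equal — first s3 · s1 · s2, second s1 · s2 · s3


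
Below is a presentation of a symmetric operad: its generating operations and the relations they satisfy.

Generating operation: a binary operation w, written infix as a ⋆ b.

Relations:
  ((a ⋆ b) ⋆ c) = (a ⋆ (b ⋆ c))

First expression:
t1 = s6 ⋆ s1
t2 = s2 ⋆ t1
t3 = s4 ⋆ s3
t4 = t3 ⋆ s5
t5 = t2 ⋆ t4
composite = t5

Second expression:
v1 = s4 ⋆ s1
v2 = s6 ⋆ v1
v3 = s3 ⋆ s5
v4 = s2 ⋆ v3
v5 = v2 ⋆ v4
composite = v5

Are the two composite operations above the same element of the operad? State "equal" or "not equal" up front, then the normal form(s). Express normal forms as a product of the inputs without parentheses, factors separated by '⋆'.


The first composite normalizes to s2 ⋆ s6 ⋆ s1 ⋆ s4 ⋆ s3 ⋆ s5
The second composite normalizes to s6 ⋆ s4 ⋆ s1 ⋆ s2 ⋆ s3 ⋆ s5
The forms do not match — not equal.

not equal — first s2 ⋆ s6 ⋆ s1 ⋆ s4 ⋆ s3 ⋆ s5, second s6 ⋆ s4 ⋆ s1 ⋆ s2 ⋆ s3 ⋆ s5


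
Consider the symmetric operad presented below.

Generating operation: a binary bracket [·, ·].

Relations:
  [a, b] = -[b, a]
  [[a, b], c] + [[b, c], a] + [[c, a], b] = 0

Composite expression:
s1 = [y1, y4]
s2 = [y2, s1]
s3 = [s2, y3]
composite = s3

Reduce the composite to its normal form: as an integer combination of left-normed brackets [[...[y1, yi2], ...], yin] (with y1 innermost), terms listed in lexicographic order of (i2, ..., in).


Expand each bracket as ab - ba; the y1-initial words give the coefficients.
Composite bracket: [[y2, [y1, y4]], y3]
Each bracket splits as ab - ba, giving 8 signed words (2^3 = 8).
Only words starting with y1 matter:
  the word y1y4y2y3 carries sign -1 and contributes -[[[y1, y4], y2], y3]

-[[[y1, y4], y2], y3]


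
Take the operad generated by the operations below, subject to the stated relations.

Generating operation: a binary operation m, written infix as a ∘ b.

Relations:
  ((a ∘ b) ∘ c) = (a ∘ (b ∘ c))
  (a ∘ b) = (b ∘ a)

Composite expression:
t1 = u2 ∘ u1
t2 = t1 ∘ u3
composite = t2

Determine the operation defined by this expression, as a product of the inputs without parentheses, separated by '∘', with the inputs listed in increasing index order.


u1 ∘ u2 ∘ u3

Any arrangement under m is one operation, so sort the u-inputs.
(u2 ∘ u1) flattens to u2 ∘ u1
((u2 ∘ u1) ∘ u3) flattens to u2 ∘ u1 ∘ u3
reordering the factors by index: u1 ∘ u2 ∘ u3


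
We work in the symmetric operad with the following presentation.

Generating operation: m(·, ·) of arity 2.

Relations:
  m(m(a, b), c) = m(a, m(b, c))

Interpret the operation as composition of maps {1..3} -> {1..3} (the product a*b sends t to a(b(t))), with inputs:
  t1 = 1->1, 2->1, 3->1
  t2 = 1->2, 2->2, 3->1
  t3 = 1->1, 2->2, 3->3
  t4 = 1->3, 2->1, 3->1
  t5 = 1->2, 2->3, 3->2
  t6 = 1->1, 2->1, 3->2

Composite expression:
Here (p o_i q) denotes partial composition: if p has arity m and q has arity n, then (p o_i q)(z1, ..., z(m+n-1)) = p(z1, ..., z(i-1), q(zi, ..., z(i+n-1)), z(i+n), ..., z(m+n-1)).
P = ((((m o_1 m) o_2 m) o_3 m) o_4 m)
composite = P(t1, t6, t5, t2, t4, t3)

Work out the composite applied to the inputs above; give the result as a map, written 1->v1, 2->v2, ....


m(t2, t4) = 1->1, 2->2, 3->2
m(t5, m(t2, t4)) = 1->2, 2->3, 3->3
m(t6, m(t5, m(t2, t4))) = 1->1, 2->2, 3->2
m(t1, m(t6, m(t5, m(t2, t4)))) = 1->1, 2->1, 3->1
m(m(t1, m(t6, m(t5, m(t2, t4)))), t3) = 1->1, 2->1, 3->1

1->1, 2->1, 3->1


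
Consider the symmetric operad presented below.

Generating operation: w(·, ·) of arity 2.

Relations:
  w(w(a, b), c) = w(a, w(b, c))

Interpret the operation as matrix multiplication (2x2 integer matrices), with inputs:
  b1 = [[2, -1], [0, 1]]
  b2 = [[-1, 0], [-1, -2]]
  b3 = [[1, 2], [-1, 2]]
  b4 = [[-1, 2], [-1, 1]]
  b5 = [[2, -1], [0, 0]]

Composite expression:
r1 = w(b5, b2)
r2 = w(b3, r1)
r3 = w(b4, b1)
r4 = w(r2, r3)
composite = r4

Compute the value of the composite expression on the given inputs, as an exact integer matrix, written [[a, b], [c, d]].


[[-2, 1], [2, -1]]

w(b5, b2) = [[-1, 2], [0, 0]]
w(b3, w(b5, b2)) = [[-1, 2], [1, -2]]
w(b4, b1) = [[-2, 3], [-2, 2]]
w(w(b3, w(b5, b2)), w(b4, b1)) = [[-2, 1], [2, -1]]


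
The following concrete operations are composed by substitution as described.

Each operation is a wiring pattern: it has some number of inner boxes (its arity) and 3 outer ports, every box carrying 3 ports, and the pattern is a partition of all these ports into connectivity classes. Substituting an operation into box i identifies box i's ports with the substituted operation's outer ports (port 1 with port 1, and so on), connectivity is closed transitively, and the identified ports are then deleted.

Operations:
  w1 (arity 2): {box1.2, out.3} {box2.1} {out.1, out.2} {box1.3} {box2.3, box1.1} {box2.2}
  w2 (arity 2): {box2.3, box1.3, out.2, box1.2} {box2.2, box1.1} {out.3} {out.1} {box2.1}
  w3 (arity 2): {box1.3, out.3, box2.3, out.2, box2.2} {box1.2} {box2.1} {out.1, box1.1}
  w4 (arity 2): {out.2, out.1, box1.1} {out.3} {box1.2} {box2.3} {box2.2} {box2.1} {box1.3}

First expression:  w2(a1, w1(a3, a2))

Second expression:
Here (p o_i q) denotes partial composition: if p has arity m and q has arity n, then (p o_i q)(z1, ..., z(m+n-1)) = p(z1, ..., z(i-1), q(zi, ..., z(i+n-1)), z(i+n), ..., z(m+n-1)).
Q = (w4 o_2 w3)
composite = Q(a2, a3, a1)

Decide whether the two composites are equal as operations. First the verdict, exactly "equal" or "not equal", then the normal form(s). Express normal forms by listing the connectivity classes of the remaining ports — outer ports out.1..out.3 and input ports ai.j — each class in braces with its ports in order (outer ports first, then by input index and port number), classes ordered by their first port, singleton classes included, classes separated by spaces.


Reducing the first expression gives {out.1} {out.2, a1.2, a1.3, a3.2} {out.3} {a1.1} {a2.1} {a2.2} {a2.3, a3.1} {a3.3}
Reducing the second expression gives {out.1, out.2, a2.1} {out.3} {a1.1} {a1.2, a1.3, a3.3} {a2.2} {a2.3} {a3.1} {a3.2}
No match — not equal.

not equal — first {out.1} {out.2, a1.2, a1.3, a3.2} {out.3} {a1.1} {a2.1} {a2.2} {a2.3, a3.1} {a3.3}, second {out.1, out.2, a2.1} {out.3} {a1.1} {a1.2, a1.3, a3.3} {a2.2} {a2.3} {a3.1} {a3.2}


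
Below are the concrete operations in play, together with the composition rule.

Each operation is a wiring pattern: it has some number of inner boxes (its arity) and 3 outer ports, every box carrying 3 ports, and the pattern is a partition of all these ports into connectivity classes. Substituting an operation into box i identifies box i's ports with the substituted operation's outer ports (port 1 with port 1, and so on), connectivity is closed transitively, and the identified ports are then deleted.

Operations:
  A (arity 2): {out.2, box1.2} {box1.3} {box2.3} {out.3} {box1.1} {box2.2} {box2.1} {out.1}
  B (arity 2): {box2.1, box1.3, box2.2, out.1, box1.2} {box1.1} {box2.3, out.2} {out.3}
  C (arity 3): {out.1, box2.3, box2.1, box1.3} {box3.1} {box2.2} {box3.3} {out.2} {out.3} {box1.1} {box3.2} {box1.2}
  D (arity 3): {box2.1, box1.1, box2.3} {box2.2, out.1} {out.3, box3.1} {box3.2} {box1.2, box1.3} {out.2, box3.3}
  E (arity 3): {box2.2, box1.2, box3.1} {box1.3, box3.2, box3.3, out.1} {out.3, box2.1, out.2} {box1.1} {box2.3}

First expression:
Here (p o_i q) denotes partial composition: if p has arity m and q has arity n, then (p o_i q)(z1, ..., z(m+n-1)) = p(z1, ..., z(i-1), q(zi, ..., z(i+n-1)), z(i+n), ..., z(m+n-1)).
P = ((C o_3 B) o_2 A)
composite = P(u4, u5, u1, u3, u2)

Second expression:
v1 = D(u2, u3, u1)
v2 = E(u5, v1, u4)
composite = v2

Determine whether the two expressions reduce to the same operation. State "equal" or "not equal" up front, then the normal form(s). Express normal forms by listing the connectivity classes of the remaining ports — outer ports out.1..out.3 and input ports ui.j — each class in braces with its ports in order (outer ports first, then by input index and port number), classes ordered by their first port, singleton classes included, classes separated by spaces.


The first composite normalizes to {out.1, u4.3} {out.2} {out.3} {u1.1} {u1.2} {u1.3} {u2.1, u2.2, u3.2, u3.3} {u2.3} {u3.1} {u4.1} {u4.2} {u5.1} {u5.2} {u5.3}
The second composite normalizes to {out.1, u4.2, u4.3, u5.3} {out.2, out.3, u3.2} {u1.1} {u1.2} {u1.3, u4.1, u5.2} {u2.1, u3.1, u3.3} {u2.2, u2.3} {u5.1}
Different reductions; not equal.

not equal — first {out.1, u4.3} {out.2} {out.3} {u1.1} {u1.2} {u1.3} {u2.1, u2.2, u3.2, u3.3} {u2.3} {u3.1} {u4.1} {u4.2} {u5.1} {u5.2} {u5.3}, second {out.1, u4.2, u4.3, u5.3} {out.2, out.3, u3.2} {u1.1} {u1.2} {u1.3, u4.1, u5.2} {u2.1, u3.1, u3.3} {u2.2, u2.3} {u5.1}


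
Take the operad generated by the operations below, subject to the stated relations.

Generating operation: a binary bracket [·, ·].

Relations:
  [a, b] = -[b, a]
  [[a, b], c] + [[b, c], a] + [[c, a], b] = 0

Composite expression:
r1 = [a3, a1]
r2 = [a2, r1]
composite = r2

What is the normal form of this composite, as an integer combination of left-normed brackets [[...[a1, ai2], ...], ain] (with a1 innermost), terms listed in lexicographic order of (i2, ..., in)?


[[a1, a3], a2]

Expand each bracket as ab - ba; the a1-initial words give the coefficients.
Composite bracket: [a2, [a3, a1]]
Expanding via [a, b] = ab - ba: 4 signed words (2^2 = 4).
The a1-initial words carry the normal form:
  word a1a3a2 has sign +1, contributing +[[a1, a3], a2]


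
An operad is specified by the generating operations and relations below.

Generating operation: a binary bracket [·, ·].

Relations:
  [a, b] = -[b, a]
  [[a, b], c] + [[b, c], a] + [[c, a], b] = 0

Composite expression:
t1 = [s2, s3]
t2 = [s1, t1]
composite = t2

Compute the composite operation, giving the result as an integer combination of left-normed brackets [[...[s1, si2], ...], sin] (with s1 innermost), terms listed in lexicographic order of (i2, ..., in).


[[s1, s2], s3] - [[s1, s3], s2]

Skip Jacobi rewriting: expand, keep s1-initial words, read off terms.
Composite bracket: [s1, [s2, s3]]
Each bracket splits as ab - ba, giving 4 signed words (2^2 = 4).
Keep just the words that open with s1:
  from s1s2s3, sign +1: term +[[s1, s2], s3]
  from s1s3s2, sign -1: term -[[s1, s3], s2]


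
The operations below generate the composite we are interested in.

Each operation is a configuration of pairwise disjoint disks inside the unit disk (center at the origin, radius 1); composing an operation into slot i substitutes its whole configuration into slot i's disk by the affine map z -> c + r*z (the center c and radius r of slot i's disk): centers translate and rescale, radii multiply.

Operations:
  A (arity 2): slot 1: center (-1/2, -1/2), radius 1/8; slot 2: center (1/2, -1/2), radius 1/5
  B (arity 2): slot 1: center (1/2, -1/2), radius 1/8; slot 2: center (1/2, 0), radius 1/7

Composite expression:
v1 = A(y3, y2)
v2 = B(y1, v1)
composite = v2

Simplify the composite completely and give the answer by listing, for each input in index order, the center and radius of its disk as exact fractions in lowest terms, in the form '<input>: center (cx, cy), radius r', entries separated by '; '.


y1: center (1/2, -1/2), radius 1/8; y2: center (4/7, -1/14), radius 1/35; y3: center (3/7, -1/14), radius 1/56

Affine substitution under B: radii multiply and y-centers shift.
tracing y1 down its 1-map path: center (1/2, -1/2), radius 1/8
tracing y3 down its 2-map path: center (3/7, -1/14), radius 1/56
tracing y2 down its 2-map path: center (4/7, -1/14), radius 1/35


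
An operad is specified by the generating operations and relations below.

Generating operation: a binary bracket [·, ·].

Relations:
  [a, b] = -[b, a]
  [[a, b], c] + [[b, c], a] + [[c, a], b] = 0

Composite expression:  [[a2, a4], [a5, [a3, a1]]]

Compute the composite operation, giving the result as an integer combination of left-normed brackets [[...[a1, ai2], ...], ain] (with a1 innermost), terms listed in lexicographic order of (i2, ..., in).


-[[[[a1, a3], a5], a2], a4] + [[[[a1, a3], a5], a4], a2]

Left-normed coefficients sit on the a1-initial expansion words.
Composite bracket: [[a2, a4], [a5, [a3, a1]]]
Expanding via [a, b] = ab - ba: 16 signed words (2^4 = 16).
Words beginning with a1 determine it all:
  a1a3a5a2a4 appears with sign -1, giving the term -[[[[a1, a3], a5], a2], a4]
  a1a3a5a4a2 appears with sign +1, giving the term +[[[[a1, a3], a5], a4], a2]


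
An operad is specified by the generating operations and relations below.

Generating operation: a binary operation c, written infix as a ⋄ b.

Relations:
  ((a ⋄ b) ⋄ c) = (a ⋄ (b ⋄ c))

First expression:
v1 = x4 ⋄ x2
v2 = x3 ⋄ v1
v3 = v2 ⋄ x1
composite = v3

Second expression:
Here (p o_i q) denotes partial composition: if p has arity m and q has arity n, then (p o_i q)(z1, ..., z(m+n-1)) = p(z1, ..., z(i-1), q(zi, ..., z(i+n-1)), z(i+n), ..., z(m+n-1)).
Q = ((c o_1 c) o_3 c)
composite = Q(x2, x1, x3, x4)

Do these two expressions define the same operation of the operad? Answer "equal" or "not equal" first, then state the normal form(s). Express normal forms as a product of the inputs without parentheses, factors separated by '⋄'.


The first composite normalizes to x3 ⋄ x4 ⋄ x2 ⋄ x1
The second composite normalizes to x2 ⋄ x1 ⋄ x3 ⋄ x4
The forms do not match — not equal.

not equal — first x3 ⋄ x4 ⋄ x2 ⋄ x1, second x2 ⋄ x1 ⋄ x3 ⋄ x4


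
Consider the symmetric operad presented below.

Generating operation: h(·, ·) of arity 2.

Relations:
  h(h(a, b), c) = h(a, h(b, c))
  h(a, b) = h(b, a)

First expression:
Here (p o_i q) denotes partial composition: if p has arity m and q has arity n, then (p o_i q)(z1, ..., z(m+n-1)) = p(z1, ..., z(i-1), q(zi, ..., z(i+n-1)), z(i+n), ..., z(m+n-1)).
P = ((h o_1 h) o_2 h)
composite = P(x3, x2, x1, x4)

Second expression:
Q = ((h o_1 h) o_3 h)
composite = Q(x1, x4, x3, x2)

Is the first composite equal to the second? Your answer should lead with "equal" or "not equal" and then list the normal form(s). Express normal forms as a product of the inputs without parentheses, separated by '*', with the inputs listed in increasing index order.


equal — both sides give x1 * x2 * x3 * x4

Reducing the first expression gives x1 * x2 * x3 * x4
Reducing the second expression gives x1 * x2 * x3 * x4
Same normal form: equal.


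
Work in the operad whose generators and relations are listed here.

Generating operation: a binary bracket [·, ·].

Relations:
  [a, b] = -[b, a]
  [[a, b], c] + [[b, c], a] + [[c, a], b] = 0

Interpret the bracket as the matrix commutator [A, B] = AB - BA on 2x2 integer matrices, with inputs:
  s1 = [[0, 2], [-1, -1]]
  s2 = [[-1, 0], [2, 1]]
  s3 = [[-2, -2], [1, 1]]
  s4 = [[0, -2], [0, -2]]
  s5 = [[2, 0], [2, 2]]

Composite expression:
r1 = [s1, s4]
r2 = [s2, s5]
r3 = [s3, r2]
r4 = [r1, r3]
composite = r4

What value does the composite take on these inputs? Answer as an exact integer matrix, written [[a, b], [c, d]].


[[-72, -96], [80, 72]]


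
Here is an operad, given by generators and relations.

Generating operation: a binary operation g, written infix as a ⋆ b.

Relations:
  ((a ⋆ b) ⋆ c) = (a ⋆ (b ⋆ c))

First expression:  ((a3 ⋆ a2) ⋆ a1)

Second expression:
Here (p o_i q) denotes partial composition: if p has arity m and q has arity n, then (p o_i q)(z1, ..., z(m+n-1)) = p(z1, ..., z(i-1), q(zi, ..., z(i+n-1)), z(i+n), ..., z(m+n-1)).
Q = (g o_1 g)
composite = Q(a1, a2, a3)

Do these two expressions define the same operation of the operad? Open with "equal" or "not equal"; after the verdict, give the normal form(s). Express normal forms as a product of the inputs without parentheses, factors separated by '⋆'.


not equal; first: a3 ⋆ a2 ⋆ a1; second: a1 ⋆ a2 ⋆ a3

Normal form of the first expression: a3 ⋆ a2 ⋆ a1
Normal form of the second expression: a1 ⋆ a2 ⋆ a3
The normal forms differ: not equal.


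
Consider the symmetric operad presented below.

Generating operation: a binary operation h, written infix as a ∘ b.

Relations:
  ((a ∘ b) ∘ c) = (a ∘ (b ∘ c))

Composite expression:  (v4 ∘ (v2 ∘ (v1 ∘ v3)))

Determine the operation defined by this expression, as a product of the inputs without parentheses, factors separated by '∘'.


The h-tree's shape is irrelevant; the v-reading-order decides.
(v1 ∘ v3) linearizes to v1 ∘ v3
(v2 ∘ (v1 ∘ v3)) linearizes to v2 ∘ v1 ∘ v3
(v4 ∘ (v2 ∘ (v1 ∘ v3))) linearizes to v4 ∘ v2 ∘ v1 ∘ v3

v4 ∘ v2 ∘ v1 ∘ v3


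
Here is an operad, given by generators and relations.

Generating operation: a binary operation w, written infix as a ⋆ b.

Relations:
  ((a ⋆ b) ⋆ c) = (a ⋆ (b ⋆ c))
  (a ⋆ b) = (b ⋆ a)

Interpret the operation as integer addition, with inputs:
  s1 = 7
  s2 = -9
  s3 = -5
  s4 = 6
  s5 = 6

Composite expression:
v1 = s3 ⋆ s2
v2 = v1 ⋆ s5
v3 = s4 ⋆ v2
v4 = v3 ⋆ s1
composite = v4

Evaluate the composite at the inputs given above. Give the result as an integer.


5

(s3 ⋆ s2) = -14
((s3 ⋆ s2) ⋆ s5) = -8
(s4 ⋆ ((s3 ⋆ s2) ⋆ s5)) = -2
((s4 ⋆ ((s3 ⋆ s2) ⋆ s5)) ⋆ s1) = 5


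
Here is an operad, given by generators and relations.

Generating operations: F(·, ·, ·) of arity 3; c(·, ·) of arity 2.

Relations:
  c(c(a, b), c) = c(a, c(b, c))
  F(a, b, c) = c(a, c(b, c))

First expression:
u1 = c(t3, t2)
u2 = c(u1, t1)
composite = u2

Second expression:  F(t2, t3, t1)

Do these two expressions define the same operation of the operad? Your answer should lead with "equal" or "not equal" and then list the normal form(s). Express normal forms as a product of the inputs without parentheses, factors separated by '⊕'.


not equal — first t3 ⊕ t2 ⊕ t1, second t2 ⊕ t3 ⊕ t1

Reducing the first expression gives t3 ⊕ t2 ⊕ t1
Reducing the second expression gives t2 ⊕ t3 ⊕ t1
Distinct normal forms: not equal.


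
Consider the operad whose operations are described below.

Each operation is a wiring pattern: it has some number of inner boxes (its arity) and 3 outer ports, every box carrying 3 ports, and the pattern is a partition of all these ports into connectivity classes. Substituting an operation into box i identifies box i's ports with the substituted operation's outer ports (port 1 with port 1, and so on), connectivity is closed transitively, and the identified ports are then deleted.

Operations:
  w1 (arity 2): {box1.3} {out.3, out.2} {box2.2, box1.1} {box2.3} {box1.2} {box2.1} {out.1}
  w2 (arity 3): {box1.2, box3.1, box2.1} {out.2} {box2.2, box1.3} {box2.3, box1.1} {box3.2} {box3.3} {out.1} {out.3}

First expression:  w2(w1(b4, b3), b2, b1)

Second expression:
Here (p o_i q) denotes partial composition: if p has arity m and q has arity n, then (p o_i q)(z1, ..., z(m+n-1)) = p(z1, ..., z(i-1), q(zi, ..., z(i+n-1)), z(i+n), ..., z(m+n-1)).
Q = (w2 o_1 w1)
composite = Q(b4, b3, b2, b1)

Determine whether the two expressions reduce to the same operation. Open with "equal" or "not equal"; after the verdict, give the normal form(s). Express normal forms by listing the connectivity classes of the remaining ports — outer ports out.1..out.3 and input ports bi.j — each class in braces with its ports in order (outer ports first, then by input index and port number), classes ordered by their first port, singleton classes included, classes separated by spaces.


equal; both compose to {out.1} {out.2} {out.3} {b1.1, b2.1, b2.2} {b1.2} {b1.3} {b2.3} {b3.1} {b3.2, b4.1} {b3.3} {b4.2} {b4.3}

Normal form of the first expression: {out.1} {out.2} {out.3} {b1.1, b2.1, b2.2} {b1.2} {b1.3} {b2.3} {b3.1} {b3.2, b4.1} {b3.3} {b4.2} {b4.3}
Normal form of the second expression: {out.1} {out.2} {out.3} {b1.1, b2.1, b2.2} {b1.2} {b1.3} {b2.3} {b3.1} {b3.2, b4.1} {b3.3} {b4.2} {b4.3}
Same normal form: equal.


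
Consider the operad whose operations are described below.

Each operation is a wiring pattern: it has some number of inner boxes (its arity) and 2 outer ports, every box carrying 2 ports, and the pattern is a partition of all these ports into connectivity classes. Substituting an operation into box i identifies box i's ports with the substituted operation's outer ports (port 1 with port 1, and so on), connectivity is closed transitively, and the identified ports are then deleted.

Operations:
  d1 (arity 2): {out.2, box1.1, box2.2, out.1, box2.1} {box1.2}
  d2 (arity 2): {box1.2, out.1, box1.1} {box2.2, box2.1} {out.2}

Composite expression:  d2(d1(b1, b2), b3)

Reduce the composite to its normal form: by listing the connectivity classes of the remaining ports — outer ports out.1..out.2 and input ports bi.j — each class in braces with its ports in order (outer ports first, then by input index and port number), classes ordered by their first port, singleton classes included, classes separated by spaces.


{out.1, b1.1, b2.1, b2.2} {out.2} {b1.2} {b3.1, b3.2}

Treat the ports identified at d2 as solder joints: merge, then drop.
through d1, on inputs (b1, b2): {out.1, out.2, b1.1, b2.1, b2.2} {b1.2} (out.j = stage outer ports)
through d2, on inputs (b1, b2, b3): {out.1, b1.1, b2.1, b2.2} {out.2} {b1.2} {b3.1, b3.2} (out.j = stage outer ports)


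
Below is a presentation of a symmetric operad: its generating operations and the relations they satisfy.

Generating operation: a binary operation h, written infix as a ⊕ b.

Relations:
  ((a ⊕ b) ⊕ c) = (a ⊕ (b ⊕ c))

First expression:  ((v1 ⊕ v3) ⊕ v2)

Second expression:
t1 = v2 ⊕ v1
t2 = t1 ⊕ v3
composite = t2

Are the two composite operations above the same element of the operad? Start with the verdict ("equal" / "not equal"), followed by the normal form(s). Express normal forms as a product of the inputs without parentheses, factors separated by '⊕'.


not equal; the first gives v1 ⊕ v3 ⊕ v2 and the second v2 ⊕ v1 ⊕ v3

The first expression, normalized: v1 ⊕ v3 ⊕ v2
The second expression, normalized: v2 ⊕ v1 ⊕ v3
They disagree, so not equal.


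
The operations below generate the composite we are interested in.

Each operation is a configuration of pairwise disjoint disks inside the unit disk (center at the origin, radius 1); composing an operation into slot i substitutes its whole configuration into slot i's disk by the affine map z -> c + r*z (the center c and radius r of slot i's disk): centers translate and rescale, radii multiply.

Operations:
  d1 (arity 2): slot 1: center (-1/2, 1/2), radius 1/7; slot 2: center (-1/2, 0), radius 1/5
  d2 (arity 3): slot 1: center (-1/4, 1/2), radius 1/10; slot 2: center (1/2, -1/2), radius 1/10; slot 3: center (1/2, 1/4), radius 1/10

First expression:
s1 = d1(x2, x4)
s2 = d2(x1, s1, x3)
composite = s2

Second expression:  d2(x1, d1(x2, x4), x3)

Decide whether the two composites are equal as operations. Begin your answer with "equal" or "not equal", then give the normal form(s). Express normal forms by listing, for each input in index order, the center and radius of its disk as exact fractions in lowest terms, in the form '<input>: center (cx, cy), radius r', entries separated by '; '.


equal — both sides give x1: center (-1/4, 1/2), radius 1/10; x2: center (9/20, -9/20), radius 1/70; x3: center (1/2, 1/4), radius 1/10; x4: center (9/20, -1/2), radius 1/50

Reducing the first expression gives x1: center (-1/4, 1/2), radius 1/10; x2: center (9/20, -9/20), radius 1/70; x3: center (1/2, 1/4), radius 1/10; x4: center (9/20, -1/2), radius 1/50
Reducing the second expression gives x1: center (-1/4, 1/2), radius 1/10; x2: center (9/20, -9/20), radius 1/70; x3: center (1/2, 1/4), radius 1/10; x4: center (9/20, -1/2), radius 1/50
Both agree, so they are equal.


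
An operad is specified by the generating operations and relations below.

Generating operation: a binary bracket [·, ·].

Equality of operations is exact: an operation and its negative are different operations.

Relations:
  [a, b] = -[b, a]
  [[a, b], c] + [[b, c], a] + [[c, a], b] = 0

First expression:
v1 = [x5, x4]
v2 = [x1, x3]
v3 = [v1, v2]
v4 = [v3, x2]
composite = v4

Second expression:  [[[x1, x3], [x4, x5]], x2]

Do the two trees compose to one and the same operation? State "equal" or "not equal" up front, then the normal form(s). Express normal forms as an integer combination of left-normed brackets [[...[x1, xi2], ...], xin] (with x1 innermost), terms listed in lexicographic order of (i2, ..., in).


equal: each reduces to [[[[x1, x3], x4], x5], x2] - [[[[x1, x3], x5], x4], x2]

The first composite normalizes to [[[[x1, x3], x4], x5], x2] - [[[[x1, x3], x5], x4], x2]
The second composite normalizes to [[[[x1, x3], x4], x5], x2] - [[[[x1, x3], x5], x4], x2]
The normal forms match — equal.


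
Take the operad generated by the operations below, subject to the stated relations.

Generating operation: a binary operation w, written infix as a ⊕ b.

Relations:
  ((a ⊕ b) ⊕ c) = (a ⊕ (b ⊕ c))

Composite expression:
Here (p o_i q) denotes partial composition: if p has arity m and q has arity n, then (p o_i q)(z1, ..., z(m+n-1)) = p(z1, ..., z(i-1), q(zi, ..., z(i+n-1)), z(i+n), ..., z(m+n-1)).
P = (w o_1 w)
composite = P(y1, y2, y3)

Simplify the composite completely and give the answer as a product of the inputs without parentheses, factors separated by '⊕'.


y1 ⊕ y2 ⊕ y3


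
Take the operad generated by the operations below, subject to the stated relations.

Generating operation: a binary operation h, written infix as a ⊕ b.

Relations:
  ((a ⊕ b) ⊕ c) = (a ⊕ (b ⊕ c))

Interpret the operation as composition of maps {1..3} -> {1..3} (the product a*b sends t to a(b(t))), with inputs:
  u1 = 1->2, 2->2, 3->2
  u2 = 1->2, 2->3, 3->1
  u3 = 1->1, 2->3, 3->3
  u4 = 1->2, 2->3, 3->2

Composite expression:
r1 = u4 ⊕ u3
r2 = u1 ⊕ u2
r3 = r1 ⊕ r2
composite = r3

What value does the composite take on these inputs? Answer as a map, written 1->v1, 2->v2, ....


1->2, 2->2, 3->2

(u4 ⊕ u3) = 1->2, 2->2, 3->2
(u1 ⊕ u2) = 1->2, 2->2, 3->2
((u4 ⊕ u3) ⊕ (u1 ⊕ u2)) = 1->2, 2->2, 3->2


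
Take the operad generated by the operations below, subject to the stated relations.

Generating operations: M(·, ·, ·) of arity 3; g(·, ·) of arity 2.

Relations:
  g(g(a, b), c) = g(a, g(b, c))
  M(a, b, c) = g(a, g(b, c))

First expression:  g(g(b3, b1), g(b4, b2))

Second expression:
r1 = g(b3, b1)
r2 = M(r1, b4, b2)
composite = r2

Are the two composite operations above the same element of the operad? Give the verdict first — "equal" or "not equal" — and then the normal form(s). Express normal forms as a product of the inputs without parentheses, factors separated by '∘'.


The first composite normalizes to b3 ∘ b1 ∘ b4 ∘ b2
The second composite normalizes to b3 ∘ b1 ∘ b4 ∘ b2
Both agree, so they are equal.

equal — both sides give b3 ∘ b1 ∘ b4 ∘ b2


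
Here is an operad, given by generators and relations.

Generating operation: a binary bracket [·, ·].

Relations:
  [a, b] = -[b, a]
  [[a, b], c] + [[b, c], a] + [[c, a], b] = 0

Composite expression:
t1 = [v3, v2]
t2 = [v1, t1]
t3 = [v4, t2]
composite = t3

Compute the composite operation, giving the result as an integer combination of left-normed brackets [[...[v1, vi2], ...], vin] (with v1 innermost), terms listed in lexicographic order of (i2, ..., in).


[[[v1, v2], v3], v4] - [[[v1, v3], v2], v4]


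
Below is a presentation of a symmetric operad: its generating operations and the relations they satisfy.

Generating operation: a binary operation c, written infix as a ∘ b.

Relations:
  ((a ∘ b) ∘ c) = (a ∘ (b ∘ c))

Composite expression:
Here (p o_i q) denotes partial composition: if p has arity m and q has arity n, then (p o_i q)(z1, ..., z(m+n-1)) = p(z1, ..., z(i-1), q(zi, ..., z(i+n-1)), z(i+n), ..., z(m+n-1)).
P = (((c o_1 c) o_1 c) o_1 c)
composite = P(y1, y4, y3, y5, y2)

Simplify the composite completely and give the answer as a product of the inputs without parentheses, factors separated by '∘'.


All parenthesizations of c agree; list the y-inputs left to right.
(y1 ∘ y4) linearizes to y1 ∘ y4
((y1 ∘ y4) ∘ y3) linearizes to y1 ∘ y4 ∘ y3
(((y1 ∘ y4) ∘ y3) ∘ y5) linearizes to y1 ∘ y4 ∘ y3 ∘ y5
((((y1 ∘ y4) ∘ y3) ∘ y5) ∘ y2) linearizes to y1 ∘ y4 ∘ y3 ∘ y5 ∘ y2

y1 ∘ y4 ∘ y3 ∘ y5 ∘ y2


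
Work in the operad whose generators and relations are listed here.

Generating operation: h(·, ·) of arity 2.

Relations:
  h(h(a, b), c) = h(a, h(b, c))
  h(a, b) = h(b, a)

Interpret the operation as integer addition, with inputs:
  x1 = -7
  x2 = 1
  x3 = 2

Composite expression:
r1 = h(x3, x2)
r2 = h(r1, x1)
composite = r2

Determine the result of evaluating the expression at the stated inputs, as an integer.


-4


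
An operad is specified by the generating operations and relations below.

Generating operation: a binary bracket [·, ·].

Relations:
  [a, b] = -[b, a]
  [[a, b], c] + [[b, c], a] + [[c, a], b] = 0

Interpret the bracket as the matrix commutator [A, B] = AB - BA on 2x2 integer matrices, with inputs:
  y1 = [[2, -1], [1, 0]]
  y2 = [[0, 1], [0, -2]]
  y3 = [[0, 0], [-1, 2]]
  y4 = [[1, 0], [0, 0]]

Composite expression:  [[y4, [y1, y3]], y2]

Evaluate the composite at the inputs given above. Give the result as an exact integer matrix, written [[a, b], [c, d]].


[[0, 4], [0, 0]]

[y1, y3] = [[1, -2], [0, -1]]
[y4, [y1, y3]] = [[0, -2], [0, 0]]
[[y4, [y1, y3]], y2] = [[0, 4], [0, 0]]


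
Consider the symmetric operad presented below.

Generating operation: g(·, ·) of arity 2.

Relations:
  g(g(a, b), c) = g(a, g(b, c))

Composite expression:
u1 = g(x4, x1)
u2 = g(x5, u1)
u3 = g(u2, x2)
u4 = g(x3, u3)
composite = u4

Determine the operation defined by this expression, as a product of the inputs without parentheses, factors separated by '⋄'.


x3 ⋄ x5 ⋄ x4 ⋄ x1 ⋄ x2

Every regrouping of g is equal, so read the x-inputs in written order.
g(x4, x1) spells out as x4 ⋄ x1
g(x5, g(x4, x1)) spells out as x5 ⋄ x4 ⋄ x1
g(g(x5, g(x4, x1)), x2) spells out as x5 ⋄ x4 ⋄ x1 ⋄ x2
g(x3, g(g(x5, g(x4, x1)), x2)) spells out as x3 ⋄ x5 ⋄ x4 ⋄ x1 ⋄ x2


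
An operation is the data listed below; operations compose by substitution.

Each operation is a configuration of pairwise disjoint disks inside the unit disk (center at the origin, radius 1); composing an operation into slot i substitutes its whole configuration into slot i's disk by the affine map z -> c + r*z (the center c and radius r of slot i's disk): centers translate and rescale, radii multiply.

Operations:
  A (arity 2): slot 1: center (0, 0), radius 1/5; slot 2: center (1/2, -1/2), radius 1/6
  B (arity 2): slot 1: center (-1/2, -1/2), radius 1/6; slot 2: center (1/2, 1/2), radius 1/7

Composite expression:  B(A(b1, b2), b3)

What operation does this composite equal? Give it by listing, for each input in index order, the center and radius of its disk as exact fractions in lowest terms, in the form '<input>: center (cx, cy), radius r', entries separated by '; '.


b1: center (-1/2, -1/2), radius 1/30; b2: center (-5/12, -7/12), radius 1/36; b3: center (1/2, 1/2), radius 1/7

Only the slot chain above each b matters under B; compose those maps.
for b1, the 2-step affine chain lands on center (-1/2, -1/2), radius 1/30
for b2, the 2-step affine chain lands on center (-5/12, -7/12), radius 1/36
for b3, the 1-step affine chain lands on center (1/2, 1/2), radius 1/7


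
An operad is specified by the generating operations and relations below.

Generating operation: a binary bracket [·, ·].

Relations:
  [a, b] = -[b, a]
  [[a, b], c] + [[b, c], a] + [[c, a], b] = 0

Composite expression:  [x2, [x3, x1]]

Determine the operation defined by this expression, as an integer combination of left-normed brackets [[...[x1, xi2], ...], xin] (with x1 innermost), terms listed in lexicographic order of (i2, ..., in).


[[x1, x3], x2]


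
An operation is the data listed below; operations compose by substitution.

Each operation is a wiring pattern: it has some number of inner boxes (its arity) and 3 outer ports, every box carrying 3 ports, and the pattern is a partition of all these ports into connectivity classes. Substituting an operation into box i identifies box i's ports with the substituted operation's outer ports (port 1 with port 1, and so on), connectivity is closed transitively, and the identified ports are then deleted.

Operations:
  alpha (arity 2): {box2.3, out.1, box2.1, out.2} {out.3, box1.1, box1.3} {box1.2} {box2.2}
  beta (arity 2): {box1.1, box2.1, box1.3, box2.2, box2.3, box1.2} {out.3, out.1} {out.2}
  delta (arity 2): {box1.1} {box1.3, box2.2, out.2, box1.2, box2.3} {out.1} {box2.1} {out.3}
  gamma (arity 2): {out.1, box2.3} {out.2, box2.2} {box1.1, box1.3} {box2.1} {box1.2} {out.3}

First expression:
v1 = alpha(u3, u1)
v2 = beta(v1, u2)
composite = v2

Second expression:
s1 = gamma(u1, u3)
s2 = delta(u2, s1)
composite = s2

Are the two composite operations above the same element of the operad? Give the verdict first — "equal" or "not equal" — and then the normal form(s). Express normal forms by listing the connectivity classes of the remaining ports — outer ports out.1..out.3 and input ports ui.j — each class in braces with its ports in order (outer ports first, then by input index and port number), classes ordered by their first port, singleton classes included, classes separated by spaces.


The first expression reduces to {out.1, out.3} {out.2} {u1.1, u1.3, u2.1, u2.2, u2.3, u3.1, u3.3} {u1.2} {u3.2}
The second expression reduces to {out.1} {out.2, u2.2, u2.3, u3.2} {out.3} {u1.1, u1.3} {u1.2} {u2.1} {u3.1} {u3.3}
The forms do not match — not equal.

not equal — first {out.1, out.3} {out.2} {u1.1, u1.3, u2.1, u2.2, u2.3, u3.1, u3.3} {u1.2} {u3.2}, second {out.1} {out.2, u2.2, u2.3, u3.2} {out.3} {u1.1, u1.3} {u1.2} {u2.1} {u3.1} {u3.3}


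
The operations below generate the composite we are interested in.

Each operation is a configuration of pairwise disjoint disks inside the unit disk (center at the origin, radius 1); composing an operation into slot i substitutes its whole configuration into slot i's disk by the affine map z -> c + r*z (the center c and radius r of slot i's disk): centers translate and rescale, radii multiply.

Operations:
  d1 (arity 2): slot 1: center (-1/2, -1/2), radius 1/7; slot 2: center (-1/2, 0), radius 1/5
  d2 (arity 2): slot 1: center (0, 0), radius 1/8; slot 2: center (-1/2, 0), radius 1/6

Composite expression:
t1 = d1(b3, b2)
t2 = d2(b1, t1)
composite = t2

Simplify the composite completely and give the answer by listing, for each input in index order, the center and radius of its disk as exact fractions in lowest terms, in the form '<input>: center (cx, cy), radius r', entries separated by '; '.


b1: center (0, 0), radius 1/8; b2: center (-7/12, 0), radius 1/30; b3: center (-7/12, -1/12), radius 1/42

Nesting under d2 composes maps z -> c + r*z down each b-path.
for b1, the 1-step affine chain lands on center (0, 0), radius 1/8
for b3, the 2-step affine chain lands on center (-7/12, -1/12), radius 1/42
for b2, the 2-step affine chain lands on center (-7/12, 0), radius 1/30


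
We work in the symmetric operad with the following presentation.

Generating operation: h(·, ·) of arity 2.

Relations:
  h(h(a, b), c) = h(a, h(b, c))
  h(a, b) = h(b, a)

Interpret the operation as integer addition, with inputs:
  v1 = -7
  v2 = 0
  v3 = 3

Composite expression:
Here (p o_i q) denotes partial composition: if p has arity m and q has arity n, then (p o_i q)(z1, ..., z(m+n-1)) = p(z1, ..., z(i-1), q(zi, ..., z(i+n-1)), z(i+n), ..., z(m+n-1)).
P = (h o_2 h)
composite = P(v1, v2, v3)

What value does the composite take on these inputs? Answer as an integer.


-4

h(v2, v3) = 3
h(v1, h(v2, v3)) = -4
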